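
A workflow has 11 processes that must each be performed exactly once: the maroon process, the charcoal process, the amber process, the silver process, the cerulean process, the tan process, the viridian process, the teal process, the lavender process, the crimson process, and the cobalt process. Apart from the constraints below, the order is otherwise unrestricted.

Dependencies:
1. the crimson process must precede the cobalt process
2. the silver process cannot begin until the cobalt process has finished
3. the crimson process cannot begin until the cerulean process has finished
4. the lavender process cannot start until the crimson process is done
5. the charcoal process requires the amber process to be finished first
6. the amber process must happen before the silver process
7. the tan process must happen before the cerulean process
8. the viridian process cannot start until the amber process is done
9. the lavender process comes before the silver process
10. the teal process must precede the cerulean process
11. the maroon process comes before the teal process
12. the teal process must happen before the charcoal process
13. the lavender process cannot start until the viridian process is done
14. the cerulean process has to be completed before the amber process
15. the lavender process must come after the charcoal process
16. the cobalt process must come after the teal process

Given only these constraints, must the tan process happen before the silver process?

Chaining the stated constraints: the tan process → the cerulean process → the amber process → the silver process.
Hence the tan process necessarily comes before the silver process.

Yes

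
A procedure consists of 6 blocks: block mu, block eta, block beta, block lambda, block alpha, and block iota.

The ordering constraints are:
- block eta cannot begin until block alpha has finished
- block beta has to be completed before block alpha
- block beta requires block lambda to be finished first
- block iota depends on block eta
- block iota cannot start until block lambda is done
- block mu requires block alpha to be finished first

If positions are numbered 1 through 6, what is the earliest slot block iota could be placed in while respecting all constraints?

5

The blocks that are forced before block iota, directly or transitively, are block eta, block beta, block lambda, block alpha. That's 4 blocks.
So at minimum 4 blocks come before block iota, putting block iota no earlier than position 5. That position is achievable by scheduling exactly those predecessors first.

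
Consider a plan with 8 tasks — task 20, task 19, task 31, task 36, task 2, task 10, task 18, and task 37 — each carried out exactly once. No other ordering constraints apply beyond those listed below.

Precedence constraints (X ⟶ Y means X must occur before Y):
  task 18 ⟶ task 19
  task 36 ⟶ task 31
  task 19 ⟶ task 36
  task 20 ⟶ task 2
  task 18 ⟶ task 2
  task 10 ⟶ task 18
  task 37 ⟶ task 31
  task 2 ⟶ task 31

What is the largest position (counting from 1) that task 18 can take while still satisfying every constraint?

4

The tasks that are forced after task 18, directly or by a chain of constraints, are task 19, task 31, task 36, task 2. That's 4 tasks.
With 4 mandatory successors out of 8 tasks total, the latest slot for task 18 is 8−4 = 4, and it's reachable by doing all non-successors before task 18.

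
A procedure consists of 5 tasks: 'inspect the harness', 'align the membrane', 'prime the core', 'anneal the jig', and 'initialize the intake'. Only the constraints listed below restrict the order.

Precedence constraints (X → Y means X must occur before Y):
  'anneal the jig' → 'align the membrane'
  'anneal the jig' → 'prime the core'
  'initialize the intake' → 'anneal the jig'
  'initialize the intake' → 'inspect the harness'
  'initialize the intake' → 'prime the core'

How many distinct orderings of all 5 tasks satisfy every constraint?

8

'initialize the intake' is the only task with nothing required before it, so every ordering starts there.
Counting all ways to extend the partial order to a total order gives 8.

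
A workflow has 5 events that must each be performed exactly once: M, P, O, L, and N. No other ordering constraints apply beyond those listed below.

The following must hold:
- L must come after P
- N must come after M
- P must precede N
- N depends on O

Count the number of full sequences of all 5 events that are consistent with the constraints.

18

3 events have no prerequisites (M, P, O), so any of them could come first.
Systematically extending each partial ordering one event at a time and counting, there are 18 complete orderings.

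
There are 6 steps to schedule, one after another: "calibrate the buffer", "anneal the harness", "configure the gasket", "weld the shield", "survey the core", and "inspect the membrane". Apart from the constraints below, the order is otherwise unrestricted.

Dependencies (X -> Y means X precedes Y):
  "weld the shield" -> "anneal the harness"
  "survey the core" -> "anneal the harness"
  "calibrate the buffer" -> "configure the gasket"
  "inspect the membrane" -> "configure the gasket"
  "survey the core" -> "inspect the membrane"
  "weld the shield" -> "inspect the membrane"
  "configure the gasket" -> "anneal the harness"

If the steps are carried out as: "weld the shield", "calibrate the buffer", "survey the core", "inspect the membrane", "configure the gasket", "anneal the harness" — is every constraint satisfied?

Going through the constraints one by one, each required predecessor appears earlier in the sequence than its dependent — e.g. "weld the shield" (position 1) is before "anneal the harness" (position 6), as required.

Yes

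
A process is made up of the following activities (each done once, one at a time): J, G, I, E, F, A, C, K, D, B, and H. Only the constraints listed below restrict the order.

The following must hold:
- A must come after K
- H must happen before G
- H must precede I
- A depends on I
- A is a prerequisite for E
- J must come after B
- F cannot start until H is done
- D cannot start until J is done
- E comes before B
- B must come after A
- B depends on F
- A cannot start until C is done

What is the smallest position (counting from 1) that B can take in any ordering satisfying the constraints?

8

Working backwards through the constraints from B, its full set of required predecessors is I, E, F, A, C, K, H — 7 of them.
With 7 mandatory predecessors, the earliest B can sit is position 7+1 = 8, and placing just those 7 first achieves it.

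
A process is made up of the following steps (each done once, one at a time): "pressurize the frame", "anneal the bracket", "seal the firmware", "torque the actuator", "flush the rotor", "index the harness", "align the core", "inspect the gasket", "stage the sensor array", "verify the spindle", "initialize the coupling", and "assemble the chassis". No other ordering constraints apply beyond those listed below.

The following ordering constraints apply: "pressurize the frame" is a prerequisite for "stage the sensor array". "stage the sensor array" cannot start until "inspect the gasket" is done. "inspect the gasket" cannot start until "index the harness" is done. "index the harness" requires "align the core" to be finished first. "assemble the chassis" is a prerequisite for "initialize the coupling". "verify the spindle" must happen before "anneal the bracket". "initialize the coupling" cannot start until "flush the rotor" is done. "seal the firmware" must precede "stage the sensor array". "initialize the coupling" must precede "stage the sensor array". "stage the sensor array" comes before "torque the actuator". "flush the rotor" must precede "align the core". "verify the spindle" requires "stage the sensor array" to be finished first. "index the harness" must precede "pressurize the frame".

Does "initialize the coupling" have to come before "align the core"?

No

No chain of constraints connects "initialize the coupling" to "align the core" in either direction.
So "initialize the coupling" can come before "align the core" or after — it is not forced.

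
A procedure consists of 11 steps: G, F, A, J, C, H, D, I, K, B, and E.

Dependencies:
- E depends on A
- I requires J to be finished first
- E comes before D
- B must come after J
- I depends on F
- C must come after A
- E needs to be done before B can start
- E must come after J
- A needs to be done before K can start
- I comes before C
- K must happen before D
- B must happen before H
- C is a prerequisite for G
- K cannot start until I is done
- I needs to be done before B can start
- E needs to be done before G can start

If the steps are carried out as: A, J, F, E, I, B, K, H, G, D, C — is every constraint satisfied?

No

Here C comes after G.
But one of the constraints requires C before G, so this ordering violates it.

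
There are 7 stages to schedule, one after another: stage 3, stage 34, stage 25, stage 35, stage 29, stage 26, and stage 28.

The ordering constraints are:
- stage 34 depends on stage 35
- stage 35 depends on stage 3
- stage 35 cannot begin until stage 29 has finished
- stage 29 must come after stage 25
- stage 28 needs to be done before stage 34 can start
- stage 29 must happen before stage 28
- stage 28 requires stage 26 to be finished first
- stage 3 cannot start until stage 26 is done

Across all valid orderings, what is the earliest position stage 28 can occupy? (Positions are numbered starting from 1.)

The stages that are forced before stage 28, directly or transitively, are stage 25, stage 29, stage 26. That's 3 stages.
With 3 mandatory predecessors, the earliest stage 28 can sit is position 3+1 = 4, and placing just those 3 first achieves it.

4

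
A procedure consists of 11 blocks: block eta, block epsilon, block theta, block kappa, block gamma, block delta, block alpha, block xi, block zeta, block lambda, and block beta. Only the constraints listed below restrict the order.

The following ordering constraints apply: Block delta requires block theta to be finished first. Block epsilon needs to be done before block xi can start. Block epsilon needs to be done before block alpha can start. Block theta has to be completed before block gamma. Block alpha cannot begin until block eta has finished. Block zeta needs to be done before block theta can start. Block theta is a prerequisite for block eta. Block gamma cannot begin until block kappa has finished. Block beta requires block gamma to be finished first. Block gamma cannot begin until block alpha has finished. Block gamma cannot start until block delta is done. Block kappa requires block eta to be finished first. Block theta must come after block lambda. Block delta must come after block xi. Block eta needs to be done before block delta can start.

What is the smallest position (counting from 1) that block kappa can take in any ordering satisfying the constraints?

Every block that must precede block kappa has to come before it. Tracing all chains that end at block kappa, those blocks are: block eta, block theta, block zeta, block lambda — 4 in total.
So at minimum 4 blocks come before block kappa, putting block kappa no earlier than position 5. That position is achievable by scheduling exactly those predecessors first.

5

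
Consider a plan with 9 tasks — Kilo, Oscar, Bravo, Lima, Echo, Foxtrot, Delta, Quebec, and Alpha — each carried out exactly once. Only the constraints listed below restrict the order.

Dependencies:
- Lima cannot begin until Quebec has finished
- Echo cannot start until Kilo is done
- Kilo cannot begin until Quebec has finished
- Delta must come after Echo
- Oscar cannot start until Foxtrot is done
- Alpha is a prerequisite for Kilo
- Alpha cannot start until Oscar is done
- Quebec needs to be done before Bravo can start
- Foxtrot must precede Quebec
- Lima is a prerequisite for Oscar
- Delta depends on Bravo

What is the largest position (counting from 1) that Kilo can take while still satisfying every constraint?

The tasks that are forced after Kilo, directly or by a chain of constraints, are Echo, Delta. That's 2 tasks.
So at least 2 tasks follow Kilo, putting Kilo no later than position 7. That position is achievable by scheduling everything else first.

7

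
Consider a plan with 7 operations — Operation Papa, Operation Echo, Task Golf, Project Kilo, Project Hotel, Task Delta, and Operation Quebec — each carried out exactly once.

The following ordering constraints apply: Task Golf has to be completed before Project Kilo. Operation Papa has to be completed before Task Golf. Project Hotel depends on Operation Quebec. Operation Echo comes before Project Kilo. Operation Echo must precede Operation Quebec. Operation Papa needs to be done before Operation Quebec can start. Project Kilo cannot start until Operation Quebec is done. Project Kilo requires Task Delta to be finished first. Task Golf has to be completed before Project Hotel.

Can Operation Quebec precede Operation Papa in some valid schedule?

No

There is a dependency chain Operation Papa → Operation Quebec, so Operation Quebec always comes after Operation Papa.
So no valid ordering can have Operation Quebec before Operation Papa.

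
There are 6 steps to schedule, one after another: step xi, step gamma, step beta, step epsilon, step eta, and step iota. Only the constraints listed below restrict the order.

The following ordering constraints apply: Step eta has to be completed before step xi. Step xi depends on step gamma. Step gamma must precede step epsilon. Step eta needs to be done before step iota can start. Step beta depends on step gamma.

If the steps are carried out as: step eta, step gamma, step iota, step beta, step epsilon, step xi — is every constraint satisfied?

Yes

Every stated constraint is respected: step eta sits at position 1, ahead of step xi at position 6, and each of the other listed pairs likewise has the predecessor earlier in the sequence.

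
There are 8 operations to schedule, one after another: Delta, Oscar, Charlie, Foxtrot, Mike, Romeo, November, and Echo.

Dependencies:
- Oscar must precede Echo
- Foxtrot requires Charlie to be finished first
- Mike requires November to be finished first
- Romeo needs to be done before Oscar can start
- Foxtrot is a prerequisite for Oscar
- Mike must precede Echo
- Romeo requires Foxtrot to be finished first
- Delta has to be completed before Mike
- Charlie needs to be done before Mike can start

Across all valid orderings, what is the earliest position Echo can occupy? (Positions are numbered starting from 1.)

The operations that are forced before Echo, directly or transitively, are Delta, Oscar, Charlie, Foxtrot, Mike, Romeo, November. That's 7 operations.
So at minimum 7 operations come before Echo, putting Echo no earlier than position 8. That position is achievable by scheduling exactly those predecessors first.

8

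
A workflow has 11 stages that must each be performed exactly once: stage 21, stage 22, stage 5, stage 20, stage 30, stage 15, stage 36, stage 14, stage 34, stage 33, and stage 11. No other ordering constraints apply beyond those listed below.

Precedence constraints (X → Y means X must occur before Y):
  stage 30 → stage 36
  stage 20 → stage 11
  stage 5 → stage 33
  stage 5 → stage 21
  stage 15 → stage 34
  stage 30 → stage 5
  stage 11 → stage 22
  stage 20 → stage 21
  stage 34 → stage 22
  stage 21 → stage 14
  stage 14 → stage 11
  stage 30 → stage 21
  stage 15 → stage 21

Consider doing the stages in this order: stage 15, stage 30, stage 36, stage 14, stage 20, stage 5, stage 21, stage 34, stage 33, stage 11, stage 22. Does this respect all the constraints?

In the proposed order, stage 14 appears before stage 21.
Since stage 21 is required before stage 14, the ordering is invalid.

No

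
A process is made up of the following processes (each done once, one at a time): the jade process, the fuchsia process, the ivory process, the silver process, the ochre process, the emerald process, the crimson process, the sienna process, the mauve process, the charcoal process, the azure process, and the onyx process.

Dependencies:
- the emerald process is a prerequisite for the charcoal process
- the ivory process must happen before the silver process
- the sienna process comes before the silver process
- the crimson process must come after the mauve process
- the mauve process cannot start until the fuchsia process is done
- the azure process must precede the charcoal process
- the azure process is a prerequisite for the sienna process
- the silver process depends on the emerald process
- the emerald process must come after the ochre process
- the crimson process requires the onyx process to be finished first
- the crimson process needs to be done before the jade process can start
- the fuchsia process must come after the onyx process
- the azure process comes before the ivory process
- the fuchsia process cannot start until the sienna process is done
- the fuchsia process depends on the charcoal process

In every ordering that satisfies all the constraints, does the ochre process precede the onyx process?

No

No chain of constraints connects the ochre process to the onyx process in either direction.
A valid ordering placing the onyx process before the ochre process exists, so the answer is no.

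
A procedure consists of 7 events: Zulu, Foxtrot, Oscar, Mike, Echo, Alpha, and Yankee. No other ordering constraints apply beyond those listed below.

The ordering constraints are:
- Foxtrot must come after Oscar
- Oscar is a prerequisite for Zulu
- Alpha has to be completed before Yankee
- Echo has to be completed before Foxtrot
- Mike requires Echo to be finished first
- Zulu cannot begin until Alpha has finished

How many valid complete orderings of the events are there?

3 events have no prerequisites (Oscar, Echo, Alpha), so any of them could come first.
Systematically extending each partial ordering one event at a time and counting, there are 272 complete orderings.

272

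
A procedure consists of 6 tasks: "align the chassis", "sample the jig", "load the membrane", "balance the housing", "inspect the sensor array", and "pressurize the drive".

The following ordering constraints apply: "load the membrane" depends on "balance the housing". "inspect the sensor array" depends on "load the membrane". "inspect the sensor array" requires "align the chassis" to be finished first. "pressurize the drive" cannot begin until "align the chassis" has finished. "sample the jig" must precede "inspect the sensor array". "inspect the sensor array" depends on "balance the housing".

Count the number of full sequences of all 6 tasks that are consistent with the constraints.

42

3 tasks have no prerequisites ("align the chassis", "sample the jig", "balance the housing"), so any of them could come first.
Counting all ways to extend the partial order to a total order gives 42.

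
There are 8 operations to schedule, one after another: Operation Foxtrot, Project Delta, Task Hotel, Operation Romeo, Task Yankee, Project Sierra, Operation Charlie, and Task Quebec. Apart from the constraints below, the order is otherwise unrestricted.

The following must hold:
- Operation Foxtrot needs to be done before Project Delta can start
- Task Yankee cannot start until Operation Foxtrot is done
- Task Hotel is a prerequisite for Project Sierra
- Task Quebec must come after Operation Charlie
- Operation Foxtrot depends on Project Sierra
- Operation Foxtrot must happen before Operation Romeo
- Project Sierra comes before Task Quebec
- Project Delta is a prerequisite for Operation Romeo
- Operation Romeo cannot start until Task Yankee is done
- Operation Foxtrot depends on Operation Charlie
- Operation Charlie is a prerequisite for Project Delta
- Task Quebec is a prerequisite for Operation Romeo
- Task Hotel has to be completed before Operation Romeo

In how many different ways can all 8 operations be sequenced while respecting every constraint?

24

2 operations have no prerequisites (Task Hotel, Operation Charlie), so any of them could come first.
Enumerating by repeatedly choosing an available operation (one whose prerequisites are all placed) gives 24 distinct complete orderings.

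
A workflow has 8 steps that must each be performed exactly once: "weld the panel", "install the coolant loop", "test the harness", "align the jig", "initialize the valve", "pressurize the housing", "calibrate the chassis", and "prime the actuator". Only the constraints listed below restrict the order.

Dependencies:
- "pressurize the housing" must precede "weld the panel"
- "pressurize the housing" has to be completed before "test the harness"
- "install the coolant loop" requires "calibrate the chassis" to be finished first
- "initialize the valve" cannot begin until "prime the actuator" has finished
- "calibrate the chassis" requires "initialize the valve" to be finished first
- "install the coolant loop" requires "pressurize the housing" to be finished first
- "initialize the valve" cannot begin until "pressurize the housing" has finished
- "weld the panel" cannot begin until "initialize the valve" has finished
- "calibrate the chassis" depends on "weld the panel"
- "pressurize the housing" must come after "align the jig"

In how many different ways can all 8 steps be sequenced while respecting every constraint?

2 steps have no prerequisites ("align the jig", "prime the actuator"), so any of them could come first.
Counting all ways to extend the partial order to a total order gives 16.

16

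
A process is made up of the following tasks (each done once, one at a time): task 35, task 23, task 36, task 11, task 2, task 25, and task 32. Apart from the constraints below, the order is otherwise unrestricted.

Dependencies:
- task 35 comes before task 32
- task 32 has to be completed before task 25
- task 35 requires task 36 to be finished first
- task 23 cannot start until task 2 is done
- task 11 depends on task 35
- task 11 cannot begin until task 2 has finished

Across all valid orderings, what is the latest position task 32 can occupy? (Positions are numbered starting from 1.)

6

The only task forced after task 32 (directly or by a chain) is task 25.
With 1 mandatory successor out of 7 tasks total, the latest slot for task 32 is 7−1 = 6, and it's reachable by doing all non-successors before task 32.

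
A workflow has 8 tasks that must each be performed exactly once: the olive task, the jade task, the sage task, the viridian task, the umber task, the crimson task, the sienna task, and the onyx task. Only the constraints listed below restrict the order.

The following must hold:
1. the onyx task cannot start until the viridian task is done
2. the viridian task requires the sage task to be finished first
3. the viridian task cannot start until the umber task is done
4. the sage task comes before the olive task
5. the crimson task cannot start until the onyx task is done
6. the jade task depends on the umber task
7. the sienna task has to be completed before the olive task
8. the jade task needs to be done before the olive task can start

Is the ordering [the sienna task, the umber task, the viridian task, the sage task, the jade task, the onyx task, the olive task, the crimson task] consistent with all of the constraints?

Here the sage task comes after the viridian task.
That contradicts the constraint that the sage task must precede the viridian task.

No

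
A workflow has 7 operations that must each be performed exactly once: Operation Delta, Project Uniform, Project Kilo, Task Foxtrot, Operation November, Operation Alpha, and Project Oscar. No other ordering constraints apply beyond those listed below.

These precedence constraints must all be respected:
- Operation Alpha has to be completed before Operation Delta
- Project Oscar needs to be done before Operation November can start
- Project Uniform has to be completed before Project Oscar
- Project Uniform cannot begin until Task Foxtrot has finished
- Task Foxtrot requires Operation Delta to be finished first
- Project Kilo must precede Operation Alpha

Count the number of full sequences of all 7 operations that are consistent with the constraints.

Project Kilo is the only operation with nothing required before it, so every ordering starts there.
Every operation is then forced in turn, so only 1 complete ordering is consistent with the constraints.

1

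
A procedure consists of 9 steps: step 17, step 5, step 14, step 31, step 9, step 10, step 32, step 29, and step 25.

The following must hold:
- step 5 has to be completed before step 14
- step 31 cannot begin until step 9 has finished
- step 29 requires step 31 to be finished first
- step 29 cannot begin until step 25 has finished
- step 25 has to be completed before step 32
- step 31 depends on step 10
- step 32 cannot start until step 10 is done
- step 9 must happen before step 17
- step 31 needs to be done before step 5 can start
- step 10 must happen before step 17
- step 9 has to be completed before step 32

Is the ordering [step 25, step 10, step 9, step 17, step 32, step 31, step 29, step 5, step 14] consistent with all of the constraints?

Every stated constraint is respected: step 25 sits at position 1, ahead of step 29 at position 7, and each of the other listed pairs likewise has the predecessor earlier in the sequence.

Yes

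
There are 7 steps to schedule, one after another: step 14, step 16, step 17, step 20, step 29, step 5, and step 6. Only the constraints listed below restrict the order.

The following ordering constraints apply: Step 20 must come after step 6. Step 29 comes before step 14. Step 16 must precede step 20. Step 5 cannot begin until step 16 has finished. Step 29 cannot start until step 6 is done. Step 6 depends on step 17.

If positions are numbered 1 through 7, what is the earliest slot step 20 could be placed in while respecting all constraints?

4

Working backwards through the constraints from step 20, its full set of required predecessors is step 16, step 17, step 6 — 3 of them.
So at minimum 3 steps come before step 20, putting step 20 no earlier than position 4. That position is achievable by scheduling exactly those predecessors first.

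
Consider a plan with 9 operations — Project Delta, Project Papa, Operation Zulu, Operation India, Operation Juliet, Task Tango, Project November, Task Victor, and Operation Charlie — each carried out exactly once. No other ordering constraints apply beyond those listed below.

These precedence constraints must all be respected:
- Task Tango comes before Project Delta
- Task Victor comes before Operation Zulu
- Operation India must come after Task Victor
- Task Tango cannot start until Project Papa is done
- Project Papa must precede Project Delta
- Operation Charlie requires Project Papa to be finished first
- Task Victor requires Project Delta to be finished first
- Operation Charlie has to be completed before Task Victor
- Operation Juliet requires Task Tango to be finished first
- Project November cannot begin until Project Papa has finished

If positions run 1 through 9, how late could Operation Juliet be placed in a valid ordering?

9

Nothing depends on Operation Juliet, so it can be the final operation, position 9.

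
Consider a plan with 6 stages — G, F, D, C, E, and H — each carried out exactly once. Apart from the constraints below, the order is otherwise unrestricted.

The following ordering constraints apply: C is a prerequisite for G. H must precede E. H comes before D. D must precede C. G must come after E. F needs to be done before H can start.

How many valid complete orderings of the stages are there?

3

F is the only stage with nothing required before it, so every ordering starts there.
Enumerating by repeatedly choosing an available stage (one whose prerequisites are all placed) gives 3 distinct complete orderings.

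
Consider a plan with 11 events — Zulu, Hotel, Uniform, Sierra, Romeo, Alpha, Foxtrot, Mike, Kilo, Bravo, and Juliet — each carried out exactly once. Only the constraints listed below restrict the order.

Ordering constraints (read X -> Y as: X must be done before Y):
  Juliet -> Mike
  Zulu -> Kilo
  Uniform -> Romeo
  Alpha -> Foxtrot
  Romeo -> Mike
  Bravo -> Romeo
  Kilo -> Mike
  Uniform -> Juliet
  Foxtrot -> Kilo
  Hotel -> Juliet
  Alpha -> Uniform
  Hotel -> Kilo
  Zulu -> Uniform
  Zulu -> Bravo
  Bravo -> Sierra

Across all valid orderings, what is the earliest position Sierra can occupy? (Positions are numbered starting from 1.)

3

Working backwards through the constraints from Sierra, its full set of required predecessors is Zulu, Bravo — 2 of them.
So at minimum 2 events come before Sierra, putting Sierra no earlier than position 3. That position is achievable by scheduling exactly those predecessors first.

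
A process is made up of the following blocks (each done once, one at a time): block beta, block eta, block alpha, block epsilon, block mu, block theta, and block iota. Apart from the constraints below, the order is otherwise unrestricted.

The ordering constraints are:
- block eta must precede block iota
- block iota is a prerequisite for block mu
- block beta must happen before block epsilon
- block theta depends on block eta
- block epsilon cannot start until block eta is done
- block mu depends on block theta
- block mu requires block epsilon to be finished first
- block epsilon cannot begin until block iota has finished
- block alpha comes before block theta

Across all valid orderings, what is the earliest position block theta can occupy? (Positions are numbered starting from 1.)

3

Working backwards through the constraints from block theta, its full set of required predecessors is block eta, block alpha — 2 of them.
So at minimum 2 blocks come before block theta, putting block theta no earlier than position 3. That position is achievable by scheduling exactly those predecessors first.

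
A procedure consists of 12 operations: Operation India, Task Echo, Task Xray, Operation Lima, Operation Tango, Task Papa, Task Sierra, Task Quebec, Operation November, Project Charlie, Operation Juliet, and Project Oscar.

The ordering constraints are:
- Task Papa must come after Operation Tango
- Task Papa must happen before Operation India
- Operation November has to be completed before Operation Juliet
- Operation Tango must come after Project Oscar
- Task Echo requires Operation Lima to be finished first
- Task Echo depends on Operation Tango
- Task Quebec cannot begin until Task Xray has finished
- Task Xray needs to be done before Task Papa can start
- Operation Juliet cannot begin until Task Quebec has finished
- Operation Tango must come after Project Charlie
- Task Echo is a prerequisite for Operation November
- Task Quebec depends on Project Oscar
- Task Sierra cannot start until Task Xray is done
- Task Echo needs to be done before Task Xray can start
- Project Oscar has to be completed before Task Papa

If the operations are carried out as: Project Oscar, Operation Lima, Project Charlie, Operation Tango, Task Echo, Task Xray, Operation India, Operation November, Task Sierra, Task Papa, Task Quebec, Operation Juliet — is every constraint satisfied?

No

Here Task Papa comes after Operation India.
But one of the constraints requires Task Papa before Operation India, so this ordering violates it.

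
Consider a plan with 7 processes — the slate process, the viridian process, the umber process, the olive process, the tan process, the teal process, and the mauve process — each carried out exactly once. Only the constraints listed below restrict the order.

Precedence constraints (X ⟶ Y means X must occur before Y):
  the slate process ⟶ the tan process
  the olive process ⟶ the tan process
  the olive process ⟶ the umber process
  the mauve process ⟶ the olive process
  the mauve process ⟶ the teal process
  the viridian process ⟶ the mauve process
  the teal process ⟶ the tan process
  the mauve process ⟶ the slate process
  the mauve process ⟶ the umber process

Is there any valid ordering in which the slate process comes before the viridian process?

No

The constraints give a chain the viridian process → the mauve process → the slate process, which forces the viridian process before the slate process.
Hence the slate process can never be scheduled before the viridian process.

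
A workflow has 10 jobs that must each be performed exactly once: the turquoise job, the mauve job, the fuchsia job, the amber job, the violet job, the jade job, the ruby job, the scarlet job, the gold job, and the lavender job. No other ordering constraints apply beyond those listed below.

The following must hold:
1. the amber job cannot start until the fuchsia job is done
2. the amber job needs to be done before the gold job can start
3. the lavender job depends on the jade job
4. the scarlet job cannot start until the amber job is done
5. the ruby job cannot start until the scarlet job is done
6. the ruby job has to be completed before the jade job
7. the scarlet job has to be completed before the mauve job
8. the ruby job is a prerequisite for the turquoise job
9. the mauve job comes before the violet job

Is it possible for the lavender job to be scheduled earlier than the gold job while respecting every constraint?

Yes

No chain of constraints runs from the gold job to the lavender job, so the gold job is not required to come first.
So a valid ordering placing the lavender job earlier than the gold job exists.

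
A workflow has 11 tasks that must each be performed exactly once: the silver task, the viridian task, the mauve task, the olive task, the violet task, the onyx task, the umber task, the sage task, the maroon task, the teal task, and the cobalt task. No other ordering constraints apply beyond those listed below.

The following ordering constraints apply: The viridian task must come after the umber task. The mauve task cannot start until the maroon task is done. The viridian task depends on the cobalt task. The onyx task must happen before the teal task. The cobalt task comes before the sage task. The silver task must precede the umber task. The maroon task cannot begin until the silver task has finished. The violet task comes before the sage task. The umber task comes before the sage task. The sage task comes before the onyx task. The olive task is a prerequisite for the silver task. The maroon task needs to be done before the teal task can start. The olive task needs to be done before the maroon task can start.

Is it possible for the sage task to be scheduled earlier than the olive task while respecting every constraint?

The constraints give a chain the olive task → the silver task → the umber task → the sage task, which forces the olive task before the sage task.
So no valid ordering can have the sage task before the olive task.

No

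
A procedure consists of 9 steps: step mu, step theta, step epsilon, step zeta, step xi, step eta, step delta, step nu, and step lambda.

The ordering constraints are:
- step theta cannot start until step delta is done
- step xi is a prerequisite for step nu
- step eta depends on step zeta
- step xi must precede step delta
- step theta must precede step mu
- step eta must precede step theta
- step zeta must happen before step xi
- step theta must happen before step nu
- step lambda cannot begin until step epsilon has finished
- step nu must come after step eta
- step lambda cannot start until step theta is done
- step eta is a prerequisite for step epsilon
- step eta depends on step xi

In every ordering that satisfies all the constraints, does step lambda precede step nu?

Nothing in the constraints links step lambda and step nu; they are unordered relative to each other.
So step lambda can come before step nu or after — it is not forced.

No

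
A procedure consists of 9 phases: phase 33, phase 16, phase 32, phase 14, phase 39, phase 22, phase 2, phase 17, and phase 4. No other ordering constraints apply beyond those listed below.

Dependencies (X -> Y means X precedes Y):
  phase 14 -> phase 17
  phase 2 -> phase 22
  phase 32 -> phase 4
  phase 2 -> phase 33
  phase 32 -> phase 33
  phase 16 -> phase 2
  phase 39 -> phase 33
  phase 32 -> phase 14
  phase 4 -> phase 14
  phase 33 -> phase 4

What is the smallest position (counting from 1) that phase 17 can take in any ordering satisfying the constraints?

8

Every phase that must precede phase 17 has to come before it. Tracing all chains that end at phase 17, those phases are: phase 33, phase 16, phase 32, phase 14, phase 39, phase 2, phase 4 — 7 in total.
So at minimum 7 phases come before phase 17, putting phase 17 no earlier than position 8. That position is achievable by scheduling exactly those predecessors first.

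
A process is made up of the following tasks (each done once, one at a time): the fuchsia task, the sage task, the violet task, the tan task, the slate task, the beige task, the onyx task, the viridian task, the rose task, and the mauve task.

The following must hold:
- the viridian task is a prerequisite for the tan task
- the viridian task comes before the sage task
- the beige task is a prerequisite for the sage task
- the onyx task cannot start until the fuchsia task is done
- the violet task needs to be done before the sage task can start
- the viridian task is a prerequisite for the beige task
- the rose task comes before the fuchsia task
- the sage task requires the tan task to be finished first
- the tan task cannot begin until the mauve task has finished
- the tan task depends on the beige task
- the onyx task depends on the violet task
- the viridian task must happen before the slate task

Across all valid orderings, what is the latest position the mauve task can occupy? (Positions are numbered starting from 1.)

Following every chain forward from the mauve task, the tasks that must come later are the sage task, the tan task — 2 of them.
With 2 mandatory successors out of 10 tasks total, the latest slot for the mauve task is 10−2 = 8, and it's reachable by doing all non-successors before the mauve task.

8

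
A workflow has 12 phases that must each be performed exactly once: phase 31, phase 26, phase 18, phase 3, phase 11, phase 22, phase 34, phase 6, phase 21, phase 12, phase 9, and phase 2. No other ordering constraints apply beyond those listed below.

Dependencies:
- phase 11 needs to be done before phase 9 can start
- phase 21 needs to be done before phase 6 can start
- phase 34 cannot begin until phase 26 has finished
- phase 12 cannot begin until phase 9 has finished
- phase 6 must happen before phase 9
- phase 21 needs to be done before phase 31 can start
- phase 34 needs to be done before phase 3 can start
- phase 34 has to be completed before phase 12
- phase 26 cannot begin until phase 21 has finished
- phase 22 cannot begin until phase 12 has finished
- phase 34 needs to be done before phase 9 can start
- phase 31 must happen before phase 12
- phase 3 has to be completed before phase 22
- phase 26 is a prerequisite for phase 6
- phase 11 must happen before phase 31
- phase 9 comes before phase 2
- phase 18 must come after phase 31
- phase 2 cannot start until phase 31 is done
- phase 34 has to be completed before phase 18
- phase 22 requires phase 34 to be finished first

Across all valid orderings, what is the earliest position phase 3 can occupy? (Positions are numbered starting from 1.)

Working backwards through the constraints from phase 3, its full set of required predecessors is phase 26, phase 34, phase 21 — 3 of them.
So at minimum 3 phases come before phase 3, putting phase 3 no earlier than position 4. That position is achievable by scheduling exactly those predecessors first.

4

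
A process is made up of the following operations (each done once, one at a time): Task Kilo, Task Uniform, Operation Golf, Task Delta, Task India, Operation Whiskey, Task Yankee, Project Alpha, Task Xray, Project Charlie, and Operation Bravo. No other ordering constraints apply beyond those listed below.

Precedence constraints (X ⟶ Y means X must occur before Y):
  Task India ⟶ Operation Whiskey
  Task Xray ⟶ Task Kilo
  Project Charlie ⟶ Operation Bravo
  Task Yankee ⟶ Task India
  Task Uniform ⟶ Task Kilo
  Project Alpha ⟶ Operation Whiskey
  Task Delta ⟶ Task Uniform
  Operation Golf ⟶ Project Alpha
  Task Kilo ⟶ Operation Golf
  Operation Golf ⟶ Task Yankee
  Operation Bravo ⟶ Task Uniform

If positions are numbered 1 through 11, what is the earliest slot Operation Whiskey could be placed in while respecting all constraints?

Every operation that must precede Operation Whiskey has to come before it. Tracing all chains that end at Operation Whiskey, those operations are: Task Kilo, Task Uniform, Operation Golf, Task Delta, Task India, Task Yankee, Project Alpha, Task Xray, Project Charlie, Operation Bravo — 10 in total.
With 10 mandatory predecessors, the earliest Operation Whiskey can sit is position 10+1 = 11, and placing just those 10 first achieves it.

11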